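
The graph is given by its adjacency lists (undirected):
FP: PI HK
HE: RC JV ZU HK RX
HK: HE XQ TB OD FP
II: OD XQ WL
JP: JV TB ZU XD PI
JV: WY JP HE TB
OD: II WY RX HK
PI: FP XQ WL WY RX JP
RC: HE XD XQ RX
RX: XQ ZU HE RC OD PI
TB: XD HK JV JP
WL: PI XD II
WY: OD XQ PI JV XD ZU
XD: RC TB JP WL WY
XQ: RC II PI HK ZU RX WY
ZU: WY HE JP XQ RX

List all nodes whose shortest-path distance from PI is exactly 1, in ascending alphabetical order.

FP, JP, RX, WL, WY, XQ

Level 0: PI
Level 1: FP, JP, RX, WL, WY, XQ
Level 2: HE, HK, II, JV, OD, RC, TB, XD, ZU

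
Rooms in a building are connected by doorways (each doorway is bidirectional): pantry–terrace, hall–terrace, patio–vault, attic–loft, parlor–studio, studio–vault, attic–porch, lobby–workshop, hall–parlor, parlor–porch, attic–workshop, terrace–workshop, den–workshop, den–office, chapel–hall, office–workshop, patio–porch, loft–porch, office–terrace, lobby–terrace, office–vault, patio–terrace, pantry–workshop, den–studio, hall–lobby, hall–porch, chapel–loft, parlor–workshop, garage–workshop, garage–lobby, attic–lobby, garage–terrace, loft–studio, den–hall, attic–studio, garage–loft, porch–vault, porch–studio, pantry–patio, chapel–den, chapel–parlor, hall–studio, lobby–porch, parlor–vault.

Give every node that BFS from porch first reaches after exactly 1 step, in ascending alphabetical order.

attic, hall, lobby, loft, parlor, patio, studio, vault

Level 0: porch
Level 1: attic, hall, lobby, loft, parlor, patio, studio, vault
Level 2: chapel, den, garage, office, pantry, terrace, workshop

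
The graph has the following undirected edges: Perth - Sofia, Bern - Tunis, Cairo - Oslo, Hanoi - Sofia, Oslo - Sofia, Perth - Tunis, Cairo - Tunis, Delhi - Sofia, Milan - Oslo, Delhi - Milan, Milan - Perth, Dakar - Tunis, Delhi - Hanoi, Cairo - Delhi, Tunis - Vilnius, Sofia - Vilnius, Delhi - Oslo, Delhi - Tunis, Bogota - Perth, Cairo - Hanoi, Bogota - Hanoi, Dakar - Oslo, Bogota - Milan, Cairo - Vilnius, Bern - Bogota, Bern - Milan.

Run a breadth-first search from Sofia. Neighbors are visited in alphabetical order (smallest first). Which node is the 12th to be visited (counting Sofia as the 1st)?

Visit Sofia; enqueue Delhi, Hanoi, Oslo, Perth, Vilnius → queue [Delhi, Hanoi, Oslo, Perth, Vilnius]
Visit Delhi; enqueue Cairo, Milan, Tunis → queue [Hanoi, Oslo, Perth, Vilnius, Cairo, Milan, Tunis]
Visit Hanoi; enqueue Bogota → queue [Oslo, Perth, Vilnius, Cairo, Milan, Tunis, Bogota]
Visit Oslo; enqueue Dakar → queue [Perth, Vilnius, Cairo, Milan, Tunis, Bogota, Dakar]
Visit Perth → queue [Vilnius, Cairo, Milan, Tunis, Bogota, Dakar]
Visit Vilnius → queue [Cairo, Milan, Tunis, Bogota, Dakar]
Visit Cairo → queue [Milan, Tunis, Bogota, Dakar]
Visit Milan; enqueue Bern → queue [Tunis, Bogota, Dakar, Bern]
Visit Tunis → queue [Bogota, Dakar, Bern]
Visit Bogota → queue [Dakar, Bern]
Visit Dakar → queue [Bern]
Visit Bern → queue []

Visit order: Sofia, Delhi, Hanoi, Oslo, Perth, Vilnius, Cairo, Milan, Tunis, Bogota, Dakar, Bern

Bern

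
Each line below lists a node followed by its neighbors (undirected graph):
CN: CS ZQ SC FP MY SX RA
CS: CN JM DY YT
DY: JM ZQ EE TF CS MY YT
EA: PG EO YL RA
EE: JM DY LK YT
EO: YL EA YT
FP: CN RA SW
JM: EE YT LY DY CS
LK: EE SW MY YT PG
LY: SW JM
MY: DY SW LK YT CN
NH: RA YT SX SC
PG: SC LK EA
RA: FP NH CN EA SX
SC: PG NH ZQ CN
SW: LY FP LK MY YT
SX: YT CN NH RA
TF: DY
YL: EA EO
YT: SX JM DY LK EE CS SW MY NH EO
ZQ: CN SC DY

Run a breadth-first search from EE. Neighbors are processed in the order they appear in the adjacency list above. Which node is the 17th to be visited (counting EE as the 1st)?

Visit EE; enqueue JM, DY, LK, YT → queue [JM, DY, LK, YT]
Visit JM; enqueue LY, CS → queue [DY, LK, YT, LY, CS]
Visit DY; enqueue ZQ, TF, MY → queue [LK, YT, LY, CS, ZQ, TF, MY]
Visit LK; enqueue SW, PG → queue [YT, LY, CS, ZQ, TF, MY, SW, PG]
Visit YT; enqueue SX, NH, EO → queue [LY, CS, ZQ, TF, MY, SW, PG, SX, NH, EO]
Visit LY → queue [CS, ZQ, TF, MY, SW, PG, SX, NH, EO]
Visit CS; enqueue CN → queue [ZQ, TF, MY, SW, PG, SX, NH, EO, CN]
Visit ZQ; enqueue SC → queue [TF, MY, SW, PG, SX, NH, EO, CN, SC]
Visit TF → queue [MY, SW, PG, SX, NH, EO, CN, SC]
Visit MY → queue [SW, PG, SX, NH, EO, CN, SC]
Visit SW; enqueue FP → queue [PG, SX, NH, EO, CN, SC, FP]
Visit PG; enqueue EA → queue [SX, NH, EO, CN, SC, FP, EA]
Visit SX; enqueue RA → queue [NH, EO, CN, SC, FP, EA, RA]
Visit NH → queue [EO, CN, SC, FP, EA, RA]
Visit EO; enqueue YL → queue [CN, SC, FP, EA, RA, YL]
Visit CN → queue [SC, FP, EA, RA, YL]
Visit SC → queue [FP, EA, RA, YL]
Visit FP → queue [EA, RA, YL]
Visit EA → queue [RA, YL]
Visit RA → queue [YL]
Visit YL → queue []

Visit order: EE, JM, DY, LK, YT, LY, CS, ZQ, TF, MY, SW, PG, SX, NH, EO, CN, SC, FP, EA, RA, YL

SC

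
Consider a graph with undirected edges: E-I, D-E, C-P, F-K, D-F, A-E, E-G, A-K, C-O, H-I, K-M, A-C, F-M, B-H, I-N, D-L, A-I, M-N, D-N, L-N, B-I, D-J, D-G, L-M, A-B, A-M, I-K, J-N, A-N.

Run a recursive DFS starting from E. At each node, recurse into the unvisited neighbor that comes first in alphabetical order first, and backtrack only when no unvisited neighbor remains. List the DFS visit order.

E → A → B → H → I → K → F → D → G → J → N → L → M → C → O → P

Visit E
E → A
A → B
B → H
H → I
I → K
K → F
F → D
D → G
D → J
J → N
N → L
L → M
A → C
C → O
C → P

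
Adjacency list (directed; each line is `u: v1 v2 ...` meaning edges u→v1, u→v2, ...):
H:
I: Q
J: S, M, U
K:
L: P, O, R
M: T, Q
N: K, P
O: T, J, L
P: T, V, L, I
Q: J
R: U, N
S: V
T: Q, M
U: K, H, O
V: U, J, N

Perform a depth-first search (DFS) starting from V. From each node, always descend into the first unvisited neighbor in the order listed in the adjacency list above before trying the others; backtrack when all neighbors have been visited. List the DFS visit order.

V → U → K → H → O → T → Q → J → S → M → L → P → I → R → N

Visit V
V → U
U → K
U → H
U → O
O → T
T → Q
Q → J
J → S
J → M
O → L
L → P
P → I
L → R
R → N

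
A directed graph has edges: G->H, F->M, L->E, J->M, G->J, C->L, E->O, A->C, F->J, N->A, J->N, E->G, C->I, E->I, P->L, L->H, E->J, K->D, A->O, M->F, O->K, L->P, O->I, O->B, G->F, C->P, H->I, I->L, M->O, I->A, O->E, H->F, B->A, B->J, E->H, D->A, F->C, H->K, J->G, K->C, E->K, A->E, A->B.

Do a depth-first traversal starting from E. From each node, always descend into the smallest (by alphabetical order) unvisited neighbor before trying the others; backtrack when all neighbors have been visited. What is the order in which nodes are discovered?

E, G, F, C, I, A, B, J, M, O, K, D, N, L, H, P

Visit E
E → G
G → F
F → C
C → I
I → A
A → B
B → J
J → M
M → O
O → K
K → D
J → N
I → L
L → H
L → P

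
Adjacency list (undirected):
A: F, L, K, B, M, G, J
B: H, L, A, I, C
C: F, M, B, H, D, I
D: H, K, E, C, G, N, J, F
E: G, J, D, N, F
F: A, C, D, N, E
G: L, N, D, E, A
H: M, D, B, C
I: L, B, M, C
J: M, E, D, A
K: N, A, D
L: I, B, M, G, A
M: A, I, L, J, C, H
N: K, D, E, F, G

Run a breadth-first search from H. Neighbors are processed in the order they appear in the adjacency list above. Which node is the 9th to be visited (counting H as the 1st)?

Visit H; enqueue M, D, B, C → queue [M, D, B, C]
Visit M; enqueue A, I, L, J → queue [D, B, C, A, I, L, J]
Visit D; enqueue K, E, G, N, F → queue [B, C, A, I, L, J, K, E, G, N, F]
Visit B → queue [C, A, I, L, J, K, E, G, N, F]
Visit C → queue [A, I, L, J, K, E, G, N, F]
Visit A → queue [I, L, J, K, E, G, N, F]
Visit I → queue [L, J, K, E, G, N, F]
Visit L → queue [J, K, E, G, N, F]
Visit J → queue [K, E, G, N, F]
Visit K → queue [E, G, N, F]
Visit E → queue [G, N, F]
Visit G → queue [N, F]
Visit N → queue [F]
Visit F → queue []

Visit order: H, M, D, B, C, A, I, L, J, K, E, G, N, F

J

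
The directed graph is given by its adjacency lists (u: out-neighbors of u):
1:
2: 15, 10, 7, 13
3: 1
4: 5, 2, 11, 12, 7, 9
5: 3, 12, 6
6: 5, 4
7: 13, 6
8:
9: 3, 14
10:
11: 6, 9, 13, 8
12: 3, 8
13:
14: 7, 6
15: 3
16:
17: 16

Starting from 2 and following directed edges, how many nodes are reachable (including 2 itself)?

BFS from 2 visits: 2, 15, 10, 7, 13, 3, 6, 1, 5, 4, 12, 11, 9, 8, 14
Reachable nodes: 15 of 17 total.

15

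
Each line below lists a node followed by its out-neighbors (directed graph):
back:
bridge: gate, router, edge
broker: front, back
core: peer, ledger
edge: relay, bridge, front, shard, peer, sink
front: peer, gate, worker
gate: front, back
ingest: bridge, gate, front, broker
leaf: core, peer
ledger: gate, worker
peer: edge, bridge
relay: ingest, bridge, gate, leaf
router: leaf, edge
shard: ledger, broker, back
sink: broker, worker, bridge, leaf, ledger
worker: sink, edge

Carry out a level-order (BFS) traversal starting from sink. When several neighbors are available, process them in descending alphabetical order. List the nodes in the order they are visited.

Visit sink; enqueue worker, ledger, leaf, broker, bridge → queue [worker, ledger, leaf, broker, bridge]
Visit worker; enqueue edge → queue [ledger, leaf, broker, bridge, edge]
Visit ledger; enqueue gate → queue [leaf, broker, bridge, edge, gate]
Visit leaf; enqueue peer, core → queue [broker, bridge, edge, gate, peer, core]
Visit broker; enqueue front, back → queue [bridge, edge, gate, peer, core, front, back]
Visit bridge; enqueue router → queue [edge, gate, peer, core, front, back, router]
Visit edge; enqueue shard, relay → queue [gate, peer, core, front, back, router, shard, relay]
Visit gate → queue [peer, core, front, back, router, shard, relay]
Visit peer → queue [core, front, back, router, shard, relay]
Visit core → queue [front, back, router, shard, relay]
Visit front → queue [back, router, shard, relay]
Visit back → queue [router, shard, relay]
Visit router → queue [shard, relay]
Visit shard → queue [relay]
Visit relay; enqueue ingest → queue [ingest]
Visit ingest → queue []

sink → worker → ledger → leaf → broker → bridge → edge → gate → peer → core → front → back → router → shard → relay → ingest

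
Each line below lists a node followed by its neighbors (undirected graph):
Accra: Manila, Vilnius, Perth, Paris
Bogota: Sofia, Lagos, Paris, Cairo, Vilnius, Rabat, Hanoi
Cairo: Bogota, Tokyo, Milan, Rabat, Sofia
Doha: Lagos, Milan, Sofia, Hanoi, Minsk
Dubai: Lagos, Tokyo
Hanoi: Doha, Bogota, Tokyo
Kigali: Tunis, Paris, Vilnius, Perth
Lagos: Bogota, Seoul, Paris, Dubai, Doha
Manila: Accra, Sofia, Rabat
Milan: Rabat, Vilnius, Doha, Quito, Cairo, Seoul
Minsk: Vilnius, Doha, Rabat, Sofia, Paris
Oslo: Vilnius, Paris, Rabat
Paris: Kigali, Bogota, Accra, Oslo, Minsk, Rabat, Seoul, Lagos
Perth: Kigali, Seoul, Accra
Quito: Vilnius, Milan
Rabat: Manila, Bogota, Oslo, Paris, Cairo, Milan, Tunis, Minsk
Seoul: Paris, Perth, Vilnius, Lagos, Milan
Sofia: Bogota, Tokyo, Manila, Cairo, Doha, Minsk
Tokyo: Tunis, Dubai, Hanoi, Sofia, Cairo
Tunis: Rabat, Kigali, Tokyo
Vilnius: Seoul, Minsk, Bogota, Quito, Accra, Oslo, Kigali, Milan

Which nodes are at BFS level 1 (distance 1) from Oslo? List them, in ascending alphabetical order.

Paris, Rabat, Vilnius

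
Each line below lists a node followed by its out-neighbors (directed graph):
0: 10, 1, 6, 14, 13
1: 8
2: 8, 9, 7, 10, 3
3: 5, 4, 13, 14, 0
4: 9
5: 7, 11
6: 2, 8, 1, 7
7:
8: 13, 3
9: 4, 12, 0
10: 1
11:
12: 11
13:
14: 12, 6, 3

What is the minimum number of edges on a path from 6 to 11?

Level 0: 6
Level 1: 1, 2, 7, 8
Level 2: 3, 9, 10, 13
Level 3: 0, 4, 5, 12, 14
Level 4: 11
11 first appears at level 4.

4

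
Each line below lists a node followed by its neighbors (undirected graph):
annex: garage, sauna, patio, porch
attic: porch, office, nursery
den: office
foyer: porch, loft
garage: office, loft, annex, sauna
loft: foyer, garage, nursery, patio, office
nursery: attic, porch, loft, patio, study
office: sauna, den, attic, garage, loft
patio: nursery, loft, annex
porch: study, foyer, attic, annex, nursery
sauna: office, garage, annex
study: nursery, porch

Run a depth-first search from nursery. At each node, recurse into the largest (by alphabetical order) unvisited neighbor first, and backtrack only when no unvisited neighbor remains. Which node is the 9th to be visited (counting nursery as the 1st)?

office

Visit nursery
nursery → study
study → porch
porch → foyer
foyer → loft
loft → patio
patio → annex
annex → sauna
sauna → office
office → garage
office → den
office → attic

Visit order: nursery, study, porch, foyer, loft, patio, annex, sauna, office, garage, den, attic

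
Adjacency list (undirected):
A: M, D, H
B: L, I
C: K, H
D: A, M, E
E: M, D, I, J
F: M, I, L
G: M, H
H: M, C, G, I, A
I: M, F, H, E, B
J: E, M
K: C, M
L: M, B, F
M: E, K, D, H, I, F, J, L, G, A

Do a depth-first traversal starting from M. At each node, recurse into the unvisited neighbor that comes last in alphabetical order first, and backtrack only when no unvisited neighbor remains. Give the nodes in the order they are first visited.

Visit M
M → L
L → F
F → I
I → H
H → G
H → C
C → K
H → A
A → D
D → E
E → J
I → B

M L F I H G C K A D E J B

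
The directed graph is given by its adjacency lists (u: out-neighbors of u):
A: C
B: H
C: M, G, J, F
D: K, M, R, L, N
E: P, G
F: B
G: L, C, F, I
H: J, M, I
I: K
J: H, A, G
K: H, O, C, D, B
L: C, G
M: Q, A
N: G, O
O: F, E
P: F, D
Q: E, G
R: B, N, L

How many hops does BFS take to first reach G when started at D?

Level 0: D
Level 1: K, L, M, N, R
Level 2: A, B, C, G, H, O, Q
Level 3: E, F, I, J
Level 4: P
G first appears at level 2.

2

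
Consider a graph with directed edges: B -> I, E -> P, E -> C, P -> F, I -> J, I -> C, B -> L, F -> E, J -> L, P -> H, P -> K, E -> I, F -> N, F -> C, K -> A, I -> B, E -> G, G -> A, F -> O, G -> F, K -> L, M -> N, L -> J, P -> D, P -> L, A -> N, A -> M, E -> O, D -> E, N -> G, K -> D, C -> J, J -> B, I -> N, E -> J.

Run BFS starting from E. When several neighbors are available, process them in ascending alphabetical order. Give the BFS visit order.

Visit E; enqueue C, G, I, J, O, P → queue [C, G, I, J, O, P]
Visit C → queue [G, I, J, O, P]
Visit G; enqueue A, F → queue [I, J, O, P, A, F]
Visit I; enqueue B, N → queue [J, O, P, A, F, B, N]
Visit J; enqueue L → queue [O, P, A, F, B, N, L]
Visit O → queue [P, A, F, B, N, L]
Visit P; enqueue D, H, K → queue [A, F, B, N, L, D, H, K]
Visit A; enqueue M → queue [F, B, N, L, D, H, K, M]
Visit F → queue [B, N, L, D, H, K, M]
Visit B → queue [N, L, D, H, K, M]
Visit N → queue [L, D, H, K, M]
Visit L → queue [D, H, K, M]
Visit D → queue [H, K, M]
Visit H → queue [K, M]
Visit K → queue [M]
Visit M → queue []

E -> C -> G -> I -> J -> O -> P -> A -> F -> B -> N -> L -> D -> H -> K -> M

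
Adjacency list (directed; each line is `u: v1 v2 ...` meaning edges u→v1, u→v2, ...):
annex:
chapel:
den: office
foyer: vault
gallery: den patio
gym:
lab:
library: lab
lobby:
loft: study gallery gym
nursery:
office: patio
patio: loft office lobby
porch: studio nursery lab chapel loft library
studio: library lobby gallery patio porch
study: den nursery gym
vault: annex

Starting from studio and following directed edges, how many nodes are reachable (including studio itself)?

BFS from studio visits: studio, library, lobby, gallery, patio, porch, lab, den, loft, office, nursery, chapel, study, gym
Reachable nodes: 14 of 17 total.

14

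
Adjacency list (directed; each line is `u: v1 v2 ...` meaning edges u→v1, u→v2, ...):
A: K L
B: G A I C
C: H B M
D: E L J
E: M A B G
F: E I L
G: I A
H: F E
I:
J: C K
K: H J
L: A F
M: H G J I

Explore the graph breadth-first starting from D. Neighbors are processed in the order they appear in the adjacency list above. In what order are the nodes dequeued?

Visit D; enqueue E, L, J → queue [E, L, J]
Visit E; enqueue M, A, B, G → queue [L, J, M, A, B, G]
Visit L; enqueue F → queue [J, M, A, B, G, F]
Visit J; enqueue C, K → queue [M, A, B, G, F, C, K]
Visit M; enqueue H, I → queue [A, B, G, F, C, K, H, I]
Visit A → queue [B, G, F, C, K, H, I]
Visit B → queue [G, F, C, K, H, I]
Visit G → queue [F, C, K, H, I]
Visit F → queue [C, K, H, I]
Visit C → queue [K, H, I]
Visit K → queue [H, I]
Visit H → queue [I]
Visit I → queue []

D -> E -> L -> J -> M -> A -> B -> G -> F -> C -> K -> H -> I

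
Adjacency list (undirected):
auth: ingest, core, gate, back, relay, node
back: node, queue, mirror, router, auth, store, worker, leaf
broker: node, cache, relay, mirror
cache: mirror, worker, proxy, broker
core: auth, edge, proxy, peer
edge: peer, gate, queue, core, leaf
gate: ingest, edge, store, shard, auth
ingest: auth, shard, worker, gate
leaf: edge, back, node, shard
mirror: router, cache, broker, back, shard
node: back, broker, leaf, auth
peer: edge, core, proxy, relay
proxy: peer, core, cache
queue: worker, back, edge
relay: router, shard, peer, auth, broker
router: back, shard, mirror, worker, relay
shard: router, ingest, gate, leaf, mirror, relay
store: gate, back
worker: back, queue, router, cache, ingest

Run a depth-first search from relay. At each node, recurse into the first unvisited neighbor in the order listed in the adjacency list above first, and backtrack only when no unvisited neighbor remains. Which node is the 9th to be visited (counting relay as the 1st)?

Visit relay
relay → router
router → back
back → node
node → broker
broker → cache
cache → mirror
mirror → shard
shard → ingest
ingest → auth
auth → core
core → edge
edge → peer
peer → proxy
edge → gate
gate → store
edge → queue
queue → worker
edge → leaf

Visit order: relay, router, back, node, broker, cache, mirror, shard, ingest, auth, core, edge, peer, proxy, gate, store, queue, worker, leaf

ingest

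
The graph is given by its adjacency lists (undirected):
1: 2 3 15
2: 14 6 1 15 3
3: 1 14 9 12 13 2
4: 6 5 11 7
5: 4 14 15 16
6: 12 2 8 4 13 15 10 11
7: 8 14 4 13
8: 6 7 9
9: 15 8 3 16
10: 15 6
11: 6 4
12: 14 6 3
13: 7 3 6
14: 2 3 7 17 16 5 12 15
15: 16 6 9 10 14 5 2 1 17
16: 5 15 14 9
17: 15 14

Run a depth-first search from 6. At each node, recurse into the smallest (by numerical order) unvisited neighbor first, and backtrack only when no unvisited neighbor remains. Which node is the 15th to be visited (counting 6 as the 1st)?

Visit 6
6 → 2
2 → 1
1 → 3
3 → 9
9 → 8
8 → 7
7 → 4
4 → 5
5 → 14
14 → 12
14 → 15
15 → 10
15 → 16
15 → 17
4 → 11
7 → 13

Visit order: 6, 2, 1, 3, 9, 8, 7, 4, 5, 14, 12, 15, 10, 16, 17, 11, 13

17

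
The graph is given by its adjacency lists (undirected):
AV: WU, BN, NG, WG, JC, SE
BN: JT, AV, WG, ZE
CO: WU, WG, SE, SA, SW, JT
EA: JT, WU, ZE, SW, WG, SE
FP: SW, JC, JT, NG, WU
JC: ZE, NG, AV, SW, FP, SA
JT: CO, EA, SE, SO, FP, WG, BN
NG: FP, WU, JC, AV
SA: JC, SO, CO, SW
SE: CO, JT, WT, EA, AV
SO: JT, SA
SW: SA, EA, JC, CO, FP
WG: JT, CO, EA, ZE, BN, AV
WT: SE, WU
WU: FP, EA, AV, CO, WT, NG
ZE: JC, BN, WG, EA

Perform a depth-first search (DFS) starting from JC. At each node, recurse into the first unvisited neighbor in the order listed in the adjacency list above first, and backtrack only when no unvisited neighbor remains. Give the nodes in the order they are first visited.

JC → ZE → BN → JT → CO → WU → FP → SW → SA → SO → EA → WG → AV → NG → SE → WT

Visit JC
JC → ZE
ZE → BN
BN → JT
JT → CO
CO → WU
WU → FP
FP → SW
SW → SA
SA → SO
SW → EA
EA → WG
WG → AV
AV → NG
AV → SE
SE → WT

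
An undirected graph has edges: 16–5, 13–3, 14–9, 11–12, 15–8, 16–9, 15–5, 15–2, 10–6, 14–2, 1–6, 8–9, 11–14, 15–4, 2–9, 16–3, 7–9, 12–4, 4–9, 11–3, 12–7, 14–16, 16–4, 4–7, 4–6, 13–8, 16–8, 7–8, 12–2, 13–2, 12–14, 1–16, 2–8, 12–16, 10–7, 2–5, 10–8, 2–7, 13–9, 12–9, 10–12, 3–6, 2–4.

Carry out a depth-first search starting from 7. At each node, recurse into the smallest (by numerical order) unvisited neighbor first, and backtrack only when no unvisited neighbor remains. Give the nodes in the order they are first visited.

7 → 2 → 4 → 6 → 1 → 16 → 3 → 11 → 12 → 9 → 8 → 10 → 13 → 15 → 5 → 14

Visit 7
7 → 2
2 → 4
4 → 6
6 → 1
1 → 16
16 → 3
3 → 11
11 → 12
12 → 9
9 → 8
8 → 10
8 → 13
8 → 15
15 → 5
9 → 14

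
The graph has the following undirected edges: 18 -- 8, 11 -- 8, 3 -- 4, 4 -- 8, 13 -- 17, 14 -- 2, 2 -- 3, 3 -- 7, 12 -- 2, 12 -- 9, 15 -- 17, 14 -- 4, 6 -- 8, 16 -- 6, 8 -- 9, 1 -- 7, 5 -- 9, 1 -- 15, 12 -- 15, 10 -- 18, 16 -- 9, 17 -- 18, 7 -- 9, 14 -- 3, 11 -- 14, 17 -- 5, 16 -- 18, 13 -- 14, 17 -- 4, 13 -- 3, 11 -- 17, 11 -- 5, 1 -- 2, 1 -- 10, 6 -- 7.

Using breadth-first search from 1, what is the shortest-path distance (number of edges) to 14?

Level 0: 1
Level 1: 2, 7, 10, 15
Level 2: 3, 6, 9, 12, 14, 17, 18
Level 3: 4, 5, 8, 11, 13, 16
14 first appears at level 2.

2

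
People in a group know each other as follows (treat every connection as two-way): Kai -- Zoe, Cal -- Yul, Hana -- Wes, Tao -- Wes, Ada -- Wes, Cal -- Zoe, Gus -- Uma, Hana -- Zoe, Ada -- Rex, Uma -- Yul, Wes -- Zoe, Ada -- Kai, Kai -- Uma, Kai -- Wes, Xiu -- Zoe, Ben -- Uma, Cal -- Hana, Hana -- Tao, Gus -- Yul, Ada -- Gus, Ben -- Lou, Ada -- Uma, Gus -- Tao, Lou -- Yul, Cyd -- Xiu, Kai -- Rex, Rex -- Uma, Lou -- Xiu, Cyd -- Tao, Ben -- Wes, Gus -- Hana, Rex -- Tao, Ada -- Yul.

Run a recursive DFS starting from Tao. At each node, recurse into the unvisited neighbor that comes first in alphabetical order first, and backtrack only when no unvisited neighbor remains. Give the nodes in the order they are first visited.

Visit Tao
Tao → Cyd
Cyd → Xiu
Xiu → Lou
Lou → Ben
Ben → Uma
Uma → Ada
Ada → Gus
Gus → Hana
Hana → Cal
Cal → Yul
Cal → Zoe
Zoe → Kai
Kai → Rex
Kai → Wes

Tao, Cyd, Xiu, Lou, Ben, Uma, Ada, Gus, Hana, Cal, Yul, Zoe, Kai, Rex, Wes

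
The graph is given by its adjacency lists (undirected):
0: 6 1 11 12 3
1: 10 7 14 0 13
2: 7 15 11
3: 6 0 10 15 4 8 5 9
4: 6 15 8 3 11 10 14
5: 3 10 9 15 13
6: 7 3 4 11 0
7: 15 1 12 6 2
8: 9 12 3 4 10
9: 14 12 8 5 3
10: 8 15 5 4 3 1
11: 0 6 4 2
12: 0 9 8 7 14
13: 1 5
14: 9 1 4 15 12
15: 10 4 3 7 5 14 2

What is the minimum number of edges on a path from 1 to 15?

2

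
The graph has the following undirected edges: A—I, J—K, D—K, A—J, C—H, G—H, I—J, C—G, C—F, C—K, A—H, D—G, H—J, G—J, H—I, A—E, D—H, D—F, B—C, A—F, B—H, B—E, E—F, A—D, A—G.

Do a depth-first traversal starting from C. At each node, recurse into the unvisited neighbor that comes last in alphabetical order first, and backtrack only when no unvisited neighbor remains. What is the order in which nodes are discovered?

C K J I H G D F E B A

Visit C
C → K
K → J
J → I
I → H
H → G
G → D
D → F
F → E
E → B
E → A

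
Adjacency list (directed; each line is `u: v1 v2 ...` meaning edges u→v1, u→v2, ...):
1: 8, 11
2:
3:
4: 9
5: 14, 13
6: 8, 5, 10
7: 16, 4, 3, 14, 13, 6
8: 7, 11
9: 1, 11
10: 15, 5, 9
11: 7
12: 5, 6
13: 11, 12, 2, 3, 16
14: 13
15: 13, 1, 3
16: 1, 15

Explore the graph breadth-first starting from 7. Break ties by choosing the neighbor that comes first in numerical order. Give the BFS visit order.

Visit 7; enqueue 3, 4, 6, 13, 14, 16 → queue [3, 4, 6, 13, 14, 16]
Visit 3 → queue [4, 6, 13, 14, 16]
Visit 4; enqueue 9 → queue [6, 13, 14, 16, 9]
Visit 6; enqueue 5, 8, 10 → queue [13, 14, 16, 9, 5, 8, 10]
Visit 13; enqueue 2, 11, 12 → queue [14, 16, 9, 5, 8, 10, 2, 11, 12]
Visit 14 → queue [16, 9, 5, 8, 10, 2, 11, 12]
Visit 16; enqueue 1, 15 → queue [9, 5, 8, 10, 2, 11, 12, 1, 15]
Visit 9 → queue [5, 8, 10, 2, 11, 12, 1, 15]
Visit 5 → queue [8, 10, 2, 11, 12, 1, 15]
Visit 8 → queue [10, 2, 11, 12, 1, 15]
Visit 10 → queue [2, 11, 12, 1, 15]
Visit 2 → queue [11, 12, 1, 15]
Visit 11 → queue [12, 1, 15]
Visit 12 → queue [1, 15]
Visit 1 → queue [15]
Visit 15 → queue []

7 3 4 6 13 14 16 9 5 8 10 2 11 12 1 15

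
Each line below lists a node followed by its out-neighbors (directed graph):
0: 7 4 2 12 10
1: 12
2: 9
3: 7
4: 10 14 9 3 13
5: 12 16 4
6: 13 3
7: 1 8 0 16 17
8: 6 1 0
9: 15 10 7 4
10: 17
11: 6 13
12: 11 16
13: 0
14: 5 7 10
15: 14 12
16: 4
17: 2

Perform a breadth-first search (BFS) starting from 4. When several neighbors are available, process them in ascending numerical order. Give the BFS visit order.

4, 3, 9, 10, 13, 14, 7, 15, 17, 0, 5, 1, 8, 16, 12, 2, 6, 11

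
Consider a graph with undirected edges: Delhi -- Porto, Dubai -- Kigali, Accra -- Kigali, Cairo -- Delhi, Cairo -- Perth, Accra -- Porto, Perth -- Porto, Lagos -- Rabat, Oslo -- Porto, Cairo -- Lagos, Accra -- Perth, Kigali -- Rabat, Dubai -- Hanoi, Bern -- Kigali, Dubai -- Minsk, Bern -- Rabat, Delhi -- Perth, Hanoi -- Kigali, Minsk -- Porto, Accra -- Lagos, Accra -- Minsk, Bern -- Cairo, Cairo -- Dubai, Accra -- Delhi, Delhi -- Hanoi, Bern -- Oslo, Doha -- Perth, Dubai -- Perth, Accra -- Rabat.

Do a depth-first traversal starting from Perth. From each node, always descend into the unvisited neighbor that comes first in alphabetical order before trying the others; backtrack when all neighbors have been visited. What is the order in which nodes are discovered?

Perth -> Accra -> Delhi -> Cairo -> Bern -> Kigali -> Dubai -> Hanoi -> Minsk -> Porto -> Oslo -> Rabat -> Lagos -> Doha

Visit Perth
Perth → Accra
Accra → Delhi
Delhi → Cairo
Cairo → Bern
Bern → Kigali
Kigali → Dubai
Dubai → Hanoi
Dubai → Minsk
Minsk → Porto
Porto → Oslo
Kigali → Rabat
Rabat → Lagos
Perth → Doha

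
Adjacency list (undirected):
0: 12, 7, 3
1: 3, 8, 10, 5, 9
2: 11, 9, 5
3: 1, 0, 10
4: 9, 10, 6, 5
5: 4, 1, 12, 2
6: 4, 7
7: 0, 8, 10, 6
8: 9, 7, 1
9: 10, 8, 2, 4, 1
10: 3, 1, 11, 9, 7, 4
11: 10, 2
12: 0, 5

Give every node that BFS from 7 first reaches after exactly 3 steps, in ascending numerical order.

2, 5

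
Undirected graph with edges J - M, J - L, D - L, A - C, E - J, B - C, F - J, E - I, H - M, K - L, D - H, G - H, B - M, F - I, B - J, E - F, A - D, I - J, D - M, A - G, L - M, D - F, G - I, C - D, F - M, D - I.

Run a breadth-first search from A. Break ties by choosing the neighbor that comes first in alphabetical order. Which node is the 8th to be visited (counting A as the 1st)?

I

Visit A; enqueue C, D, G → queue [C, D, G]
Visit C; enqueue B → queue [D, G, B]
Visit D; enqueue F, H, I, L, M → queue [G, B, F, H, I, L, M]
Visit G → queue [B, F, H, I, L, M]
Visit B; enqueue J → queue [F, H, I, L, M, J]
Visit F; enqueue E → queue [H, I, L, M, J, E]
Visit H → queue [I, L, M, J, E]
Visit I → queue [L, M, J, E]
Visit L; enqueue K → queue [M, J, E, K]
Visit M → queue [J, E, K]
Visit J → queue [E, K]
Visit E → queue [K]
Visit K → queue []

Visit order: A, C, D, G, B, F, H, I, L, M, J, E, K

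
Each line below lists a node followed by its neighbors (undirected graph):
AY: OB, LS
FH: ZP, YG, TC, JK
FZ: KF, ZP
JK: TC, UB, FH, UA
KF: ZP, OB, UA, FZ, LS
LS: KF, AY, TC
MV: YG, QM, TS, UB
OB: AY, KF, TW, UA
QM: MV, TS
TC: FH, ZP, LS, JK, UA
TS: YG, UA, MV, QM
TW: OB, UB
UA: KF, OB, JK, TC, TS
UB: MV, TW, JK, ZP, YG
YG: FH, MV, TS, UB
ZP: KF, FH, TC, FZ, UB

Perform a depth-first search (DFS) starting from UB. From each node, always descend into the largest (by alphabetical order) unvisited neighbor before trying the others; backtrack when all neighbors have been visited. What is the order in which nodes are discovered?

UB → ZP → TC → UA → TS → YG → MV → QM → FH → JK → OB → TW → KF → LS → AY → FZ

Visit UB
UB → ZP
ZP → TC
TC → UA
UA → TS
TS → YG
YG → MV
MV → QM
YG → FH
FH → JK
UA → OB
OB → TW
OB → KF
KF → LS
LS → AY
KF → FZ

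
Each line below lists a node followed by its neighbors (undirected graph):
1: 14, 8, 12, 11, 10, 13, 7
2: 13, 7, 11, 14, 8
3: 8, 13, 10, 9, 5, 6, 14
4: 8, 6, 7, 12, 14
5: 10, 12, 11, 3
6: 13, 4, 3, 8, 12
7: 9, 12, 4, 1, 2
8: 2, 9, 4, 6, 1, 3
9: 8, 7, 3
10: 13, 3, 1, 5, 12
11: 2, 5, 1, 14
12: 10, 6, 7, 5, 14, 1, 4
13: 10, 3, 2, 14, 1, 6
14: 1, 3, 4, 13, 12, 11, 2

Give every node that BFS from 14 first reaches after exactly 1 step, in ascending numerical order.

1, 2, 3, 4, 11, 12, 13

Level 0: 14
Level 1: 1, 2, 3, 4, 11, 12, 13
Level 2: 5, 6, 7, 8, 9, 10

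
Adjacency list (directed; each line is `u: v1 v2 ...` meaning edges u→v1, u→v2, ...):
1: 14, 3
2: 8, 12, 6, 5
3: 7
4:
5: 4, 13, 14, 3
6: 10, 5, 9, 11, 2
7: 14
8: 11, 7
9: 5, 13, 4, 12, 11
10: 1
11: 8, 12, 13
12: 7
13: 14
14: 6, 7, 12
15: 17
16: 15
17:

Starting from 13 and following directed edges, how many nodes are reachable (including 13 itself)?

BFS from 13 visits: 13, 14, 6, 7, 12, 10, 5, 9, 11, 2, 1, 4, 3, 8
Reachable nodes: 14 of 17 total.

14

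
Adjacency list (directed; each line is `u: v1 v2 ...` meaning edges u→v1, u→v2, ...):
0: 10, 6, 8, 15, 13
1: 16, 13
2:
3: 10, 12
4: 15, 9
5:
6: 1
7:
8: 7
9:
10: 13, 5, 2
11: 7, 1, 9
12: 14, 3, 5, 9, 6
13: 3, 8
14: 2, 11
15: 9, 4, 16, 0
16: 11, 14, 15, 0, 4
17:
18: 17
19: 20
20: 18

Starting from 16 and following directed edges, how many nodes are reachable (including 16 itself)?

17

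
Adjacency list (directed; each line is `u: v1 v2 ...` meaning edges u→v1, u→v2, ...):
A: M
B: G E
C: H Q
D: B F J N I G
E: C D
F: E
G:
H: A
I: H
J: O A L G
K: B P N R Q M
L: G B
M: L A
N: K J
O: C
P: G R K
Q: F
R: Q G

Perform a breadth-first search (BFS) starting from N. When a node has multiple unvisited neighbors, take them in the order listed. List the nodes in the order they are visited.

Visit N; enqueue K, J → queue [K, J]
Visit K; enqueue B, P, R, Q, M → queue [J, B, P, R, Q, M]
Visit J; enqueue O, A, L, G → queue [B, P, R, Q, M, O, A, L, G]
Visit B; enqueue E → queue [P, R, Q, M, O, A, L, G, E]
Visit P → queue [R, Q, M, O, A, L, G, E]
Visit R → queue [Q, M, O, A, L, G, E]
Visit Q; enqueue F → queue [M, O, A, L, G, E, F]
Visit M → queue [O, A, L, G, E, F]
Visit O; enqueue C → queue [A, L, G, E, F, C]
Visit A → queue [L, G, E, F, C]
Visit L → queue [G, E, F, C]
Visit G → queue [E, F, C]
Visit E; enqueue D → queue [F, C, D]
Visit F → queue [C, D]
Visit C; enqueue H → queue [D, H]
Visit D; enqueue I → queue [H, I]
Visit H → queue [I]
Visit I → queue []

N, K, J, B, P, R, Q, M, O, A, L, G, E, F, C, D, H, I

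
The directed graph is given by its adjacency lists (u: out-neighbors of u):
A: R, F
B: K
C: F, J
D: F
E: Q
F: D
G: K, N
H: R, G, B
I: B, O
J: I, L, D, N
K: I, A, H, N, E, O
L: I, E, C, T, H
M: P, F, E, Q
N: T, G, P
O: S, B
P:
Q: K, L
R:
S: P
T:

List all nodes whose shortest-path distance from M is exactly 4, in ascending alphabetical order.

Level 0: M
Level 1: E, F, P, Q
Level 2: D, K, L
Level 3: A, C, H, I, N, O, T
Level 4: B, G, J, R, S

B, G, J, R, S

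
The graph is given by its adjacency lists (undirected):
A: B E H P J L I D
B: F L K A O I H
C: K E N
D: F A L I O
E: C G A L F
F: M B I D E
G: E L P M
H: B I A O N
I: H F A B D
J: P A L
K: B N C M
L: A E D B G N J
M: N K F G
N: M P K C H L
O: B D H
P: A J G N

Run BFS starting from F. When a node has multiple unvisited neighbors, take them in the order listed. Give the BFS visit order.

Visit F; enqueue M, B, I, D, E → queue [M, B, I, D, E]
Visit M; enqueue N, K, G → queue [B, I, D, E, N, K, G]
Visit B; enqueue L, A, O, H → queue [I, D, E, N, K, G, L, A, O, H]
Visit I → queue [D, E, N, K, G, L, A, O, H]
Visit D → queue [E, N, K, G, L, A, O, H]
Visit E; enqueue C → queue [N, K, G, L, A, O, H, C]
Visit N; enqueue P → queue [K, G, L, A, O, H, C, P]
Visit K → queue [G, L, A, O, H, C, P]
Visit G → queue [L, A, O, H, C, P]
Visit L; enqueue J → queue [A, O, H, C, P, J]
Visit A → queue [O, H, C, P, J]
Visit O → queue [H, C, P, J]
Visit H → queue [C, P, J]
Visit C → queue [P, J]
Visit P → queue [J]
Visit J → queue []

F M B I D E N K G L A O H C P J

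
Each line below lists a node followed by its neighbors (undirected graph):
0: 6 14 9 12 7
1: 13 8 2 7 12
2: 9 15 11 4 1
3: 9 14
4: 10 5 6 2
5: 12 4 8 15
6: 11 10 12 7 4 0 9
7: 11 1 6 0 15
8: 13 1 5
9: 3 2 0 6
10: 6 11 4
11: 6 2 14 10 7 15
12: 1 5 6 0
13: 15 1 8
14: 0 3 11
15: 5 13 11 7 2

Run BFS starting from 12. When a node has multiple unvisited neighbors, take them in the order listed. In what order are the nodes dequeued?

Visit 12; enqueue 1, 5, 6, 0 → queue [1, 5, 6, 0]
Visit 1; enqueue 13, 8, 2, 7 → queue [5, 6, 0, 13, 8, 2, 7]
Visit 5; enqueue 4, 15 → queue [6, 0, 13, 8, 2, 7, 4, 15]
Visit 6; enqueue 11, 10, 9 → queue [0, 13, 8, 2, 7, 4, 15, 11, 10, 9]
Visit 0; enqueue 14 → queue [13, 8, 2, 7, 4, 15, 11, 10, 9, 14]
Visit 13 → queue [8, 2, 7, 4, 15, 11, 10, 9, 14]
Visit 8 → queue [2, 7, 4, 15, 11, 10, 9, 14]
Visit 2 → queue [7, 4, 15, 11, 10, 9, 14]
Visit 7 → queue [4, 15, 11, 10, 9, 14]
Visit 4 → queue [15, 11, 10, 9, 14]
Visit 15 → queue [11, 10, 9, 14]
Visit 11 → queue [10, 9, 14]
Visit 10 → queue [9, 14]
Visit 9; enqueue 3 → queue [14, 3]
Visit 14 → queue [3]
Visit 3 → queue []

12, 1, 5, 6, 0, 13, 8, 2, 7, 4, 15, 11, 10, 9, 14, 3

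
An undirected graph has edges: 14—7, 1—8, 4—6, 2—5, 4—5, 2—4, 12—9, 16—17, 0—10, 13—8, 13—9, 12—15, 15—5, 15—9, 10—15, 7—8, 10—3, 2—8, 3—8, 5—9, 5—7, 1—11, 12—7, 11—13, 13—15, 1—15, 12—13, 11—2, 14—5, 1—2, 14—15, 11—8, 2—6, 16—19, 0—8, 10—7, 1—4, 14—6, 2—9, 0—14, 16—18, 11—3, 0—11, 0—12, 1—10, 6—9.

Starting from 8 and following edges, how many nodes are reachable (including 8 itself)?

BFS from 8 visits: 8, 0, 1, 2, 3, 7, 11, 13, 10, 12, 14, 4, 15, 5, 6, 9
Reachable nodes: 16 of 20 total.

16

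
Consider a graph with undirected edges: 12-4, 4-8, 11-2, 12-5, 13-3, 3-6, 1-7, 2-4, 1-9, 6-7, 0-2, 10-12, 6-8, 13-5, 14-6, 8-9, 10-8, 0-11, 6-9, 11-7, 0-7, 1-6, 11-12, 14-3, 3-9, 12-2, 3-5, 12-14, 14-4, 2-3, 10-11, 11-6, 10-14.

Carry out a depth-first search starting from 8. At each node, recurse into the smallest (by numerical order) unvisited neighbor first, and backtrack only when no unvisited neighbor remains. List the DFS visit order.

Visit 8
8 → 4
4 → 2
2 → 0
0 → 7
7 → 1
1 → 6
6 → 3
3 → 5
5 → 12
12 → 10
10 → 11
10 → 14
5 → 13
3 → 9

8 → 4 → 2 → 0 → 7 → 1 → 6 → 3 → 5 → 12 → 10 → 11 → 14 → 13 → 9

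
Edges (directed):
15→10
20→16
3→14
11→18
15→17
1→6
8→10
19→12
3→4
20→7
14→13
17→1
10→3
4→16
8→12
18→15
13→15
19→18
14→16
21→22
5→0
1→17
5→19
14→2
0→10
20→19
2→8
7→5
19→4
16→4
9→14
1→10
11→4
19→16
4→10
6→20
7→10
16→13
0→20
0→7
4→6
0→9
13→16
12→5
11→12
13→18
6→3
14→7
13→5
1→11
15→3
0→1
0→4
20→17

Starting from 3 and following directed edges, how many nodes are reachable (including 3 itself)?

21

BFS from 3 visits: 3, 4, 14, 6, 10, 16, 2, 7, 13, 20, 8, 5, 15, 18, 17, 19, 12, 0, 1, 9, 11
Reachable nodes: 21 of 23 total.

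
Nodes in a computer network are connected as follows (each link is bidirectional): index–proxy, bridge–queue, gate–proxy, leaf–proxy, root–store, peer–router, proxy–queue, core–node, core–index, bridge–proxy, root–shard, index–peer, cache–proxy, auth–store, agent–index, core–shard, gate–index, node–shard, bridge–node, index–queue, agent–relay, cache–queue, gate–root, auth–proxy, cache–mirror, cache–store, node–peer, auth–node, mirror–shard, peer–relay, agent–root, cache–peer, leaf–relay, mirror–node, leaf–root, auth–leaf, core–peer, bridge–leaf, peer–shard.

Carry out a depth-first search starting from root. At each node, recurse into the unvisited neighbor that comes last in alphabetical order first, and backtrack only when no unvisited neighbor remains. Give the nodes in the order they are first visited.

Visit root
root → store
store → cache
cache → queue
queue → proxy
proxy → leaf
leaf → relay
relay → peer
peer → shard
shard → node
node → mirror
node → core
core → index
index → gate
index → agent
node → bridge
node → auth
peer → router

root, store, cache, queue, proxy, leaf, relay, peer, shard, node, mirror, core, index, gate, agent, bridge, auth, router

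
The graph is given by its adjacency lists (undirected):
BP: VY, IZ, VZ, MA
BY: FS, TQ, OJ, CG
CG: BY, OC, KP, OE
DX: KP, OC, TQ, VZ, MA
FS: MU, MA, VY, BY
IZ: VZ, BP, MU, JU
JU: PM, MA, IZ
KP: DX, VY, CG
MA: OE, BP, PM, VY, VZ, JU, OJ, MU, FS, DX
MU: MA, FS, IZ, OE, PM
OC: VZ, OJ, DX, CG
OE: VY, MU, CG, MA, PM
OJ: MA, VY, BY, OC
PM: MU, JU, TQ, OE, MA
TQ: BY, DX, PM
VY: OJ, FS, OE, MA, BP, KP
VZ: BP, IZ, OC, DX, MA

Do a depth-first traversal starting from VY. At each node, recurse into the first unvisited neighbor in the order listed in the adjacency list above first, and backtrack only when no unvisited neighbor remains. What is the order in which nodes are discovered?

VY, OJ, MA, OE, MU, FS, BY, TQ, DX, KP, CG, OC, VZ, BP, IZ, JU, PM

Visit VY
VY → OJ
OJ → MA
MA → OE
OE → MU
MU → FS
FS → BY
BY → TQ
TQ → DX
DX → KP
KP → CG
CG → OC
OC → VZ
VZ → BP
BP → IZ
IZ → JU
JU → PM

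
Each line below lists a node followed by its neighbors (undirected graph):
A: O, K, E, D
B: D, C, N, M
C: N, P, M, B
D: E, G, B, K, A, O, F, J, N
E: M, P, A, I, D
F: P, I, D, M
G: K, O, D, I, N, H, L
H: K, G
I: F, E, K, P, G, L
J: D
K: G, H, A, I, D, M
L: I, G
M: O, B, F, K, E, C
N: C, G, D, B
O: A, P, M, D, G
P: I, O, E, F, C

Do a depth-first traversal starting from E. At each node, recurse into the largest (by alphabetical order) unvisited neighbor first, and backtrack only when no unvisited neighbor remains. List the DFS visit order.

Visit E
E → P
P → O
O → M
M → K
K → I
I → L
L → G
G → N
N → D
D → J
D → F
D → B
B → C
D → A
G → H

E, P, O, M, K, I, L, G, N, D, J, F, B, C, A, H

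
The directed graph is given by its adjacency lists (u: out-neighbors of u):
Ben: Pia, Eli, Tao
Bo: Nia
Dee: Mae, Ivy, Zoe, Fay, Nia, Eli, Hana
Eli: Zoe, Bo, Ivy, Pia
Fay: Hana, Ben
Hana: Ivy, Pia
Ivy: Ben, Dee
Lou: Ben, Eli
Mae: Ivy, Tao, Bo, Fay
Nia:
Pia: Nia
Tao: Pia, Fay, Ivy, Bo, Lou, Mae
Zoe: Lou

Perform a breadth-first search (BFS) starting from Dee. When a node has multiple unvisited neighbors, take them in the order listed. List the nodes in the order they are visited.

Dee Mae Ivy Zoe Fay Nia Eli Hana Tao Bo Ben Lou Pia

Visit Dee; enqueue Mae, Ivy, Zoe, Fay, Nia, Eli, Hana → queue [Mae, Ivy, Zoe, Fay, Nia, Eli, Hana]
Visit Mae; enqueue Tao, Bo → queue [Ivy, Zoe, Fay, Nia, Eli, Hana, Tao, Bo]
Visit Ivy; enqueue Ben → queue [Zoe, Fay, Nia, Eli, Hana, Tao, Bo, Ben]
Visit Zoe; enqueue Lou → queue [Fay, Nia, Eli, Hana, Tao, Bo, Ben, Lou]
Visit Fay → queue [Nia, Eli, Hana, Tao, Bo, Ben, Lou]
Visit Nia → queue [Eli, Hana, Tao, Bo, Ben, Lou]
Visit Eli; enqueue Pia → queue [Hana, Tao, Bo, Ben, Lou, Pia]
Visit Hana → queue [Tao, Bo, Ben, Lou, Pia]
Visit Tao → queue [Bo, Ben, Lou, Pia]
Visit Bo → queue [Ben, Lou, Pia]
Visit Ben → queue [Lou, Pia]
Visit Lou → queue [Pia]
Visit Pia → queue []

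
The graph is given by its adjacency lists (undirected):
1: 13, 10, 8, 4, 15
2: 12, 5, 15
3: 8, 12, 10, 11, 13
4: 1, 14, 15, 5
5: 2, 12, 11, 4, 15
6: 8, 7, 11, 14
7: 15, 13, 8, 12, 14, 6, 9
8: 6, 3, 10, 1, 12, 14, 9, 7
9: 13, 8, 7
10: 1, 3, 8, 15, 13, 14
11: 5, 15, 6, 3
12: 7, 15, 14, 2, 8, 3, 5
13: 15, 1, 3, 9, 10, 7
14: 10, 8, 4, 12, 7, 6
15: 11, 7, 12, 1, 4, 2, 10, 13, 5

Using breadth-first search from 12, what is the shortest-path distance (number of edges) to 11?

Level 0: 12
Level 1: 2, 3, 5, 7, 8, 14, 15
Level 2: 1, 4, 6, 9, 10, 11, 13
11 first appears at level 2.

2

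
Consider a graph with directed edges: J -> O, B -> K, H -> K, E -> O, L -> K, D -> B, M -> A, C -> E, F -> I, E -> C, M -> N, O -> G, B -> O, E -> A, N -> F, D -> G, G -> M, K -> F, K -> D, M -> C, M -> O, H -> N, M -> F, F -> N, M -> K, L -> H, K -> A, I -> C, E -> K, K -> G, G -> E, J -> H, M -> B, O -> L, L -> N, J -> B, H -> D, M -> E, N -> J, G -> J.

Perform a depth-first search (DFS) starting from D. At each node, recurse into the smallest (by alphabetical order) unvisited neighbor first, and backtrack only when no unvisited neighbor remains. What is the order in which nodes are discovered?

Visit D
D → B
B → K
K → A
K → F
F → I
I → C
C → E
E → O
O → G
G → J
J → H
H → N
G → M
O → L

D B K A F I C E O G J H N M L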